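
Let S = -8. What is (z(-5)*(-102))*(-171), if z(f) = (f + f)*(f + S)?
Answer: 2267460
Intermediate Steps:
z(f) = 2*f*(-8 + f) (z(f) = (f + f)*(f - 8) = (2*f)*(-8 + f) = 2*f*(-8 + f))
(z(-5)*(-102))*(-171) = ((2*(-5)*(-8 - 5))*(-102))*(-171) = ((2*(-5)*(-13))*(-102))*(-171) = (130*(-102))*(-171) = -13260*(-171) = 2267460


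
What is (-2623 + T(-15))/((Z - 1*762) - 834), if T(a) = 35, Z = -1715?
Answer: 2588/3311 ≈ 0.78164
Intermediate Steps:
(-2623 + T(-15))/((Z - 1*762) - 834) = (-2623 + 35)/((-1715 - 1*762) - 834) = -2588/((-1715 - 762) - 834) = -2588/(-2477 - 834) = -2588/(-3311) = -2588*(-1/3311) = 2588/3311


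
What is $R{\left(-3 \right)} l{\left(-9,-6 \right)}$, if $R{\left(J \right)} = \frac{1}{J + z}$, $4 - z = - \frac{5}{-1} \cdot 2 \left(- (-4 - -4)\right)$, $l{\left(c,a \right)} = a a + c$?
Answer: $27$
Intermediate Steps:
$l{\left(c,a \right)} = c + a^{2}$ ($l{\left(c,a \right)} = a^{2} + c = c + a^{2}$)
$z = 4$ ($z = 4 - - \frac{5}{-1} \cdot 2 \left(- (-4 - -4)\right) = 4 - \left(-5\right) \left(-1\right) 2 \left(- (-4 + 4)\right) = 4 - 5 \cdot 2 \left(\left(-1\right) 0\right) = 4 - 10 \cdot 0 = 4 - 0 = 4 + 0 = 4$)
$R{\left(J \right)} = \frac{1}{4 + J}$ ($R{\left(J \right)} = \frac{1}{J + 4} = \frac{1}{4 + J}$)
$R{\left(-3 \right)} l{\left(-9,-6 \right)} = \frac{-9 + \left(-6\right)^{2}}{4 - 3} = \frac{-9 + 36}{1} = 1 \cdot 27 = 27$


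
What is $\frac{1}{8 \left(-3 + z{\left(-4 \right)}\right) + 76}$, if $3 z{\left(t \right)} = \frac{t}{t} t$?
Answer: $\frac{3}{124} \approx 0.024194$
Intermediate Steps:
$z{\left(t \right)} = \frac{t}{3}$ ($z{\left(t \right)} = \frac{\frac{t}{t} t}{3} = \frac{1 t}{3} = \frac{t}{3}$)
$\frac{1}{8 \left(-3 + z{\left(-4 \right)}\right) + 76} = \frac{1}{8 \left(-3 + \frac{1}{3} \left(-4\right)\right) + 76} = \frac{1}{8 \left(-3 - \frac{4}{3}\right) + 76} = \frac{1}{8 \left(- \frac{13}{3}\right) + 76} = \frac{1}{- \frac{104}{3} + 76} = \frac{1}{\frac{124}{3}} = \frac{3}{124}$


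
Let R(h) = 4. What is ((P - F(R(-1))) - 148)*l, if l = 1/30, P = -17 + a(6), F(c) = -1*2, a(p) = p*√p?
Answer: -163/30 + √6/5 ≈ -4.9434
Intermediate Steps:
a(p) = p^(3/2)
F(c) = -2
P = -17 + 6*√6 (P = -17 + 6^(3/2) = -17 + 6*√6 ≈ -2.3031)
l = 1/30 ≈ 0.033333
((P - F(R(-1))) - 148)*l = (((-17 + 6*√6) - 1*(-2)) - 148)*(1/30) = (((-17 + 6*√6) + 2) - 148)*(1/30) = ((-15 + 6*√6) - 148)*(1/30) = (-163 + 6*√6)*(1/30) = -163/30 + √6/5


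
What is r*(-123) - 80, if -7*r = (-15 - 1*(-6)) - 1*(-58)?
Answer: 781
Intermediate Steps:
r = -7 (r = -((-15 - 1*(-6)) - 1*(-58))/7 = -((-15 + 6) + 58)/7 = -(-9 + 58)/7 = -⅐*49 = -7)
r*(-123) - 80 = -7*(-123) - 80 = 861 - 80 = 781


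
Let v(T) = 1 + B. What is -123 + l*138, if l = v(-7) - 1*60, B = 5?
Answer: -7575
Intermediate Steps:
v(T) = 6 (v(T) = 1 + 5 = 6)
l = -54 (l = 6 - 1*60 = 6 - 60 = -54)
-123 + l*138 = -123 - 54*138 = -123 - 7452 = -7575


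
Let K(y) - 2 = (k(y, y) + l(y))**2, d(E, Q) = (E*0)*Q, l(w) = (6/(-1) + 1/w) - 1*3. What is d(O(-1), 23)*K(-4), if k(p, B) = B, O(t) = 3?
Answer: 0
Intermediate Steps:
l(w) = -9 + 1/w (l(w) = (6*(-1) + 1/w) - 3 = (-6 + 1/w) - 3 = -9 + 1/w)
d(E, Q) = 0 (d(E, Q) = 0*Q = 0)
K(y) = 2 + (-9 + y + 1/y)**2 (K(y) = 2 + (y + (-9 + 1/y))**2 = 2 + (-9 + y + 1/y)**2)
d(O(-1), 23)*K(-4) = 0*(2 + (1 + (-4)**2 - 9*(-4))**2/(-4)**2) = 0*(2 + (1 + 16 + 36)**2/16) = 0*(2 + (1/16)*53**2) = 0*(2 + (1/16)*2809) = 0*(2 + 2809/16) = 0*(2841/16) = 0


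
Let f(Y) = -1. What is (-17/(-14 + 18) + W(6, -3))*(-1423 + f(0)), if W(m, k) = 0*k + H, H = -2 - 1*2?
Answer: 11748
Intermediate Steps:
H = -4 (H = -2 - 2 = -4)
W(m, k) = -4 (W(m, k) = 0*k - 4 = 0 - 4 = -4)
(-17/(-14 + 18) + W(6, -3))*(-1423 + f(0)) = (-17/(-14 + 18) - 4)*(-1423 - 1) = (-17/4 - 4)*(-1424) = -33/4*(-1424) = 11748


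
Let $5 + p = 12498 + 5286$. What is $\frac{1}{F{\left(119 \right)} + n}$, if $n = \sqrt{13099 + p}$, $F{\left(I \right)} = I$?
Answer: $- \frac{119}{16717} + \frac{\sqrt{30878}}{16717} \approx 0.003393$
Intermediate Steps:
$p = 17779$ ($p = -5 + \left(12498 + 5286\right) = -5 + 17784 = 17779$)
$n = \sqrt{30878}$ ($n = \sqrt{13099 + 17779} = \sqrt{30878} \approx 175.72$)
$\frac{1}{F{\left(119 \right)} + n} = \frac{1}{119 + \sqrt{30878}}$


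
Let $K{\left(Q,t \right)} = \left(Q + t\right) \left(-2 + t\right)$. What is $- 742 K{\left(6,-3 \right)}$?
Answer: $11130$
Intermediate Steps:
$K{\left(Q,t \right)} = \left(-2 + t\right) \left(Q + t\right)$
$- 742 K{\left(6,-3 \right)} = - 742 \left(\left(-3\right)^{2} - 12 - -6 + 6 \left(-3\right)\right) = - 742 \left(9 - 12 + 6 - 18\right) = \left(-742\right) \left(-15\right) = 11130$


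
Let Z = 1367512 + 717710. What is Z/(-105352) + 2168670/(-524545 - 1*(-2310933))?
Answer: -437067729537/23524943572 ≈ -18.579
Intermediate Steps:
Z = 2085222
Z/(-105352) + 2168670/(-524545 - 1*(-2310933)) = 2085222/(-105352) + 2168670/(-524545 - 1*(-2310933)) = 2085222*(-1/105352) + 2168670/(-524545 + 2310933) = -1042611/52676 + 2168670/1786388 = -1042611/52676 + 2168670*(1/1786388) = -1042611/52676 + 1084335/893194 = -437067729537/23524943572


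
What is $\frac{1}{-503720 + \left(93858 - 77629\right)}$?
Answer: $- \frac{1}{487491} \approx -2.0513 \cdot 10^{-6}$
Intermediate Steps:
$\frac{1}{-503720 + \left(93858 - 77629\right)} = \frac{1}{-503720 + 16229} = \frac{1}{-487491} = - \frac{1}{487491}$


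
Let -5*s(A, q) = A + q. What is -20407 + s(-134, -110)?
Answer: -101791/5 ≈ -20358.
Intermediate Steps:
s(A, q) = -A/5 - q/5 (s(A, q) = -(A + q)/5 = -A/5 - q/5)
-20407 + s(-134, -110) = -20407 + (-1/5*(-134) - 1/5*(-110)) = -20407 + (134/5 + 22) = -20407 + 244/5 = -101791/5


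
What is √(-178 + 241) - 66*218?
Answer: -14388 + 3*√7 ≈ -14380.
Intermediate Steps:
√(-178 + 241) - 66*218 = √63 - 14388 = 3*√7 - 14388 = -14388 + 3*√7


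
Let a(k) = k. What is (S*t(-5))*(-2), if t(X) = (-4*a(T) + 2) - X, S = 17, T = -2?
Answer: -510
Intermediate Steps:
t(X) = 10 - X (t(X) = (-4*(-2) + 2) - X = (8 + 2) - X = 10 - X)
(S*t(-5))*(-2) = (17*(10 - 1*(-5)))*(-2) = (17*(10 + 5))*(-2) = (17*15)*(-2) = 255*(-2) = -510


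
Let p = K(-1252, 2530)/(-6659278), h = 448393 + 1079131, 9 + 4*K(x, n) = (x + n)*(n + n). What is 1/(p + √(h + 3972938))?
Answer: 172253439694152/3902774310045051829087 + 709535735700544*√5500462/3902774310045051829087 ≈ 0.00042643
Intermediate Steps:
K(x, n) = -9/4 + n*(n + x)/2 (K(x, n) = -9/4 + ((x + n)*(n + n))/4 = -9/4 + ((n + x)*(2*n))/4 = -9/4 + (2*n*(n + x))/4 = -9/4 + n*(n + x)/2)
h = 1527524
p = -6466671/26637112 (p = (-9/4 + (½)*2530² + (½)*2530*(-1252))/(-6659278) = (-9/4 + (½)*6400900 - 1583780)*(-1/6659278) = (-9/4 + 3200450 - 1583780)*(-1/6659278) = (6466671/4)*(-1/6659278) = -6466671/26637112 ≈ -0.24277)
1/(p + √(h + 3972938)) = 1/(-6466671/26637112 + √(1527524 + 3972938)) = 1/(-6466671/26637112 + √5500462)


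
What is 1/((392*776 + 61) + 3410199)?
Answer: 1/3714452 ≈ 2.6922e-7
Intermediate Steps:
1/((392*776 + 61) + 3410199) = 1/((304192 + 61) + 3410199) = 1/(304253 + 3410199) = 1/3714452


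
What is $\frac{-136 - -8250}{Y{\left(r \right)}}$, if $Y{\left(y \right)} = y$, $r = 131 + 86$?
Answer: $\frac{8114}{217} \approx 37.392$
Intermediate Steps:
$r = 217$
$\frac{-136 - -8250}{Y{\left(r \right)}} = \frac{-136 - -8250}{217} = \left(-136 + 8250\right) \frac{1}{217} = 8114 \cdot \frac{1}{217} = \frac{8114}{217}$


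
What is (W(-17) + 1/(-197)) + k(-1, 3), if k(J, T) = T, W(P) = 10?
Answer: 2560/197 ≈ 12.995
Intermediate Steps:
(W(-17) + 1/(-197)) + k(-1, 3) = (10 + 1/(-197)) + 3 = (10 - 1/197) + 3 = 1969/197 + 3 = 2560/197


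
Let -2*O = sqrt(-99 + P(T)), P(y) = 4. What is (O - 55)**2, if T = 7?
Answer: (110 + I*sqrt(95))**2/4 ≈ 3001.3 + 536.07*I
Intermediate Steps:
O = -I*sqrt(95)/2 (O = -sqrt(-99 + 4)/2 = -I*sqrt(95)/2 ≈ -4.8734*I)
(O - 55)**2 = (-I*sqrt(95)/2 - 55)**2 = (-55 - I*sqrt(95)/2)**2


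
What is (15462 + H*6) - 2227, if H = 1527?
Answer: 22397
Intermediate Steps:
(15462 + H*6) - 2227 = (15462 + 1527*6) - 2227 = (15462 + 9162) - 2227 = 24624 - 2227 = 22397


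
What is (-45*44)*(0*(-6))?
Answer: 0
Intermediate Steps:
(-45*44)*(0*(-6)) = -1980*0 = 0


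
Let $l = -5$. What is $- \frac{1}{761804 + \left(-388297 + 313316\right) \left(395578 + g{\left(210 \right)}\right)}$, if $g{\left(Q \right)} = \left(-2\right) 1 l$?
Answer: $\frac{1}{29660822024} \approx 3.3715 \cdot 10^{-11}$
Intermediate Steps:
$g{\left(Q \right)} = 10$ ($g{\left(Q \right)} = \left(-2\right) 1 \left(-5\right) = \left(-2\right) \left(-5\right) = 10$)
$- \frac{1}{761804 + \left(-388297 + 313316\right) \left(395578 + g{\left(210 \right)}\right)} = - \frac{1}{761804 + \left(-388297 + 313316\right) \left(395578 + 10\right)} = - \frac{1}{761804 - 29661583828} = - \frac{1}{-29660822024} = \left(-1\right) \left(- \frac{1}{29660822024}\right) = \frac{1}{29660822024}$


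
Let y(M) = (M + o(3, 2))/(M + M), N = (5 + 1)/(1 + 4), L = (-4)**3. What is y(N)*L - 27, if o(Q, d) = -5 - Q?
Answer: 463/3 ≈ 154.33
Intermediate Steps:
L = -64
N = 6/5 ≈ 1.2000
y(M) = (-8 + M)/(2*M) (y(M) = (M + (-5 - 1*3))/(M + M) = (M + (-5 - 3))/((2*M)) = (M - 8)*(1/(2*M)) = (-8 + M)*(1/(2*M)) = (-8 + M)/(2*M))
y(N)*L - 27 = ((-8 + 6/5)/(2*(6/5)))*(-64) - 27 = ((1/2)*(5/6)*(-34/5))*(-64) - 27 = -17/6*(-64) - 27 = 544/3 - 27 = 463/3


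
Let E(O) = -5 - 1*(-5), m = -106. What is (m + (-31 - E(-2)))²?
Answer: 18769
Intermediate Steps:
E(O) = 0 (E(O) = -5 + 5 = 0)
(m + (-31 - E(-2)))² = (-106 + (-31 - 1*0))² = (-106 + (-31 + 0))² = (-106 - 31)² = (-137)² = 18769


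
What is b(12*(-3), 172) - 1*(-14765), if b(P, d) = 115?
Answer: 14880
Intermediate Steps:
b(12*(-3), 172) - 1*(-14765) = 115 - 1*(-14765) = 115 + 14765 = 14880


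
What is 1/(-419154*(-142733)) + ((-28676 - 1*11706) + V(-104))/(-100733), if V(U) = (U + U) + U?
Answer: 2434604328250841/6026564058277506 ≈ 0.40398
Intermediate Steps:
V(U) = 3*U (V(U) = 2*U + U = 3*U)
1/(-419154*(-142733)) + ((-28676 - 1*11706) + V(-104))/(-100733) = 1/(-419154*(-142733)) + ((-28676 - 1*11706) + 3*(-104))/(-100733) = -1/419154*(-1/142733) + ((-28676 - 11706) - 312)*(-1/100733) = 1/59827107882 + (-40382 - 312)*(-1/100733) = 1/59827107882 - 40694*(-1/100733) = 1/59827107882 + 40694/100733 = 2434604328250841/6026564058277506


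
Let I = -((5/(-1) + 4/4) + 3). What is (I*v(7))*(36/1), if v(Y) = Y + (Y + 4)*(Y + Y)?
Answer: 5796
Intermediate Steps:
v(Y) = Y + 2*Y*(4 + Y) (v(Y) = Y + (4 + Y)*(2*Y) = Y + 2*Y*(4 + Y))
I = 1 (I = -((5*(-1) + 4*(¼)) + 3) = -((-5 + 1) + 3) = -(-4 + 3) = -1*(-1) = 1)
(I*v(7))*(36/1) = (1*(7*(9 + 2*7)))*(36/1) = (1*(7*(9 + 14)))*(36*1) = (1*(7*23))*36 = (1*161)*36 = 161*36 = 5796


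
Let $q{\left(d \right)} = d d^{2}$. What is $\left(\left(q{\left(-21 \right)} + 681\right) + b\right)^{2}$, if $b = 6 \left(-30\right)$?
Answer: $76737600$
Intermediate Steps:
$b = -180$
$q{\left(d \right)} = d^{3}$
$\left(\left(q{\left(-21 \right)} + 681\right) + b\right)^{2} = \left(\left(\left(-21\right)^{3} + 681\right) - 180\right)^{2} = \left(\left(-9261 + 681\right) - 180\right)^{2} = \left(-8580 - 180\right)^{2} = \left(-8760\right)^{2} = 76737600$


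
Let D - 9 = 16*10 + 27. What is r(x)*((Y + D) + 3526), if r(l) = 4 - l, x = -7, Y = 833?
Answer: 50105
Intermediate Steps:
D = 196 (D = 9 + (16*10 + 27) = 9 + (160 + 27) = 9 + 187 = 196)
r(x)*((Y + D) + 3526) = (4 - 1*(-7))*((833 + 196) + 3526) = (4 + 7)*(1029 + 3526) = 11*4555 = 50105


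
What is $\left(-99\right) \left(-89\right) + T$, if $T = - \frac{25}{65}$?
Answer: $\frac{114538}{13} \approx 8810.6$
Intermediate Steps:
$T = - \frac{5}{13}$ ($T = \left(-25\right) \frac{1}{65} = - \frac{5}{13} \approx -0.38462$)
$\left(-99\right) \left(-89\right) + T = \left(-99\right) \left(-89\right) - \frac{5}{13} = 8811 - \frac{5}{13} = \frac{114538}{13}$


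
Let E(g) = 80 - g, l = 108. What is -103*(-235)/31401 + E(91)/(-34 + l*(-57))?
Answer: 150174361/194372190 ≈ 0.77261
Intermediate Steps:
-103*(-235)/31401 + E(91)/(-34 + l*(-57)) = -103*(-235)/31401 + (80 - 1*91)/(-34 + 108*(-57)) = 24205*(1/31401) + (80 - 91)/(-34 - 6156) = 24205/31401 - 11/(-6190) = 24205/31401 - 11*(-1/6190) = 24205/31401 + 11/6190 = 150174361/194372190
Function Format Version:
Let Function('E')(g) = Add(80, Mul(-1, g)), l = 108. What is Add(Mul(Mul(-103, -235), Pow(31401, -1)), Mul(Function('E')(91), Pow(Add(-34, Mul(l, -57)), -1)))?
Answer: Rational(150174361, 194372190) ≈ 0.77261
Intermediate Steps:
Add(Mul(Mul(-103, -235), Pow(31401, -1)), Mul(Function('E')(91), Pow(Add(-34, Mul(l, -57)), -1))) = Add(Mul(Mul(-103, -235), Pow(31401, -1)), Mul(Add(80, Mul(-1, 91)), Pow(Add(-34, Mul(108, -57)), -1))) = Add(Mul(24205, Rational(1, 31401)), Mul(Add(80, -91), Pow(Add(-34, -6156), -1))) = Add(Rational(24205, 31401), Mul(-11, Pow(-6190, -1))) = Add(Rational(24205, 31401), Mul(-11, Rational(-1, 6190))) = Add(Rational(24205, 31401), Rational(11, 6190)) = Rational(150174361, 194372190)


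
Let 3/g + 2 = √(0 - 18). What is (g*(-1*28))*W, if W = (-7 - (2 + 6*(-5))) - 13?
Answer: 672/11 + 1008*I*√2/11 ≈ 61.091 + 129.59*I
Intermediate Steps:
g = 3/(-2 + 3*I*√2) (g = 3/(-2 + √(0 - 18)) = 3/(-2 + √(-18)) = 3/(-2 + 3*I*√2) ≈ -0.27273 - 0.57854*I)
W = 8 (W = (-7 - (2 - 30)) - 13 = (-7 - 1*(-28)) - 13 = (-7 + 28) - 13 = 21 - 13 = 8)
(g*(-1*28))*W = ((-3/11 - 9*I*√2/22)*(-1*28))*8 = ((-3/11 - 9*I*√2/22)*(-28))*8 = (84/11 + 126*I*√2/11)*8 = 672/11 + 1008*I*√2/11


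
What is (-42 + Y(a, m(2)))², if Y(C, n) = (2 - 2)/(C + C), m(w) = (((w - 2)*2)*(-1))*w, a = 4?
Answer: 1764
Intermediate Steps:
m(w) = w*(4 - 2*w) (m(w) = (((-2 + w)*2)*(-1))*w = ((-4 + 2*w)*(-1))*w = (4 - 2*w)*w = w*(4 - 2*w))
Y(C, n) = 0 (Y(C, n) = 0/((2*C)) = 0*(1/(2*C)) = 0)
(-42 + Y(a, m(2)))² = (-42 + 0)² = (-42)² = 1764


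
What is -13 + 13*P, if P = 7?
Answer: 78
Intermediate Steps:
-13 + 13*P = -13 + 13*7 = -13 + 91 = 78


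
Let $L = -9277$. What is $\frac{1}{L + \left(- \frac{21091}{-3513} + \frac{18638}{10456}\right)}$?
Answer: $- \frac{18365964}{170238046633} \approx -0.00010788$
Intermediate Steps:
$\frac{1}{L + \left(- \frac{21091}{-3513} + \frac{18638}{10456}\right)} = \frac{1}{-9277 + \left(- \frac{21091}{-3513} + \frac{18638}{10456}\right)} = \frac{1}{-9277 + \left(\left(-21091\right) \left(- \frac{1}{3513}\right) + 18638 \cdot \frac{1}{10456}\right)} = \frac{1}{-9277 + \left(\frac{21091}{3513} + \frac{9319}{5228}\right)} = \frac{1}{-9277 + \frac{143001395}{18365964}} = \frac{1}{- \frac{170238046633}{18365964}} = - \frac{18365964}{170238046633}$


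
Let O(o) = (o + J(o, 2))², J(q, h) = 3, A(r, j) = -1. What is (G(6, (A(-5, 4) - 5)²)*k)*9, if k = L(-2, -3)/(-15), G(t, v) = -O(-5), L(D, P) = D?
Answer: -24/5 ≈ -4.8000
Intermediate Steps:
O(o) = (3 + o)² (O(o) = (o + 3)² = (3 + o)²)
G(t, v) = -4 (G(t, v) = -(3 - 5)² = -1*(-2)² = -1*4 = -4)
k = 2/15 (k = -2/(-15) = -2*(-1/15) = 2/15 ≈ 0.13333)
(G(6, (A(-5, 4) - 5)²)*k)*9 = -4*2/15*9 = -8/15*9 = -24/5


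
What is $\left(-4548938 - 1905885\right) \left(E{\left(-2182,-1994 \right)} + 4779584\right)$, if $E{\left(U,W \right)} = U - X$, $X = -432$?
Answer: $-30840072793382$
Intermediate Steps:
$E{\left(U,W \right)} = 432 + U$ ($E{\left(U,W \right)} = U - -432 = U + 432 = 432 + U$)
$\left(-4548938 - 1905885\right) \left(E{\left(-2182,-1994 \right)} + 4779584\right) = \left(-4548938 - 1905885\right) \left(\left(432 - 2182\right) + 4779584\right) = - 6454823 \left(-1750 + 4779584\right) = \left(-6454823\right) 4777834 = -30840072793382$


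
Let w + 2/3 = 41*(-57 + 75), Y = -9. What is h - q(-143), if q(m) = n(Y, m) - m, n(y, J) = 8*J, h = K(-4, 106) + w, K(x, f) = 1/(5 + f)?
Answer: 192956/111 ≈ 1738.3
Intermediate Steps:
w = 2212/3 (w = -2/3 + 41*(-57 + 75) = -2/3 + 41*18 = -2/3 + 738 = 2212/3 ≈ 737.33)
h = 81845/111 (h = 1/(5 + 106) + 2212/3 = 1/111 + 2212/3 = 81845/111 ≈ 737.34)
q(m) = 7*m (q(m) = 8*m - m = 7*m)
h - q(-143) = 81845/111 - 7*(-143) = 81845/111 - 1*(-1001) = 81845/111 + 1001 = 192956/111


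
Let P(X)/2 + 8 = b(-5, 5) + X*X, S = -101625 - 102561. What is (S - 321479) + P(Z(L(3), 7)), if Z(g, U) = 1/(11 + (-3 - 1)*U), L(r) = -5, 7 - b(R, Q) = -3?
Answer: -151916027/289 ≈ -5.2566e+5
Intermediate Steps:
b(R, Q) = 10 (b(R, Q) = 7 - 1*(-3) = 7 + 3 = 10)
Z(g, U) = 1/(11 - 4*U)
S = -204186
P(X) = 4 + 2*X**2 (P(X) = -16 + 2*(10 + X*X) = -16 + 2*(10 + X**2) = -16 + (20 + 2*X**2) = 4 + 2*X**2)
(S - 321479) + P(Z(L(3), 7)) = (-204186 - 321479) + (4 + 2*(-1/(-11 + 4*7))**2) = -525665 + (4 + 2*(-1/(-11 + 28))**2) = -525665 + (4 + 2*(-1/17)**2) = -525665 + (4 + 2*(1/289)) = -525665 + (4 + 2/289) = -525665 + 1158/289 = -151916027/289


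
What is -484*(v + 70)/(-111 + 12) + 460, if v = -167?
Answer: -128/9 ≈ -14.222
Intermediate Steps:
-484*(v + 70)/(-111 + 12) + 460 = -484*(-167 + 70)/(-111 + 12) + 460 = -(-46948)/(-99) + 460 = -(-46948)*(-1)/99 + 460 = -484*97/99 + 460 = -4268/9 + 460 = -128/9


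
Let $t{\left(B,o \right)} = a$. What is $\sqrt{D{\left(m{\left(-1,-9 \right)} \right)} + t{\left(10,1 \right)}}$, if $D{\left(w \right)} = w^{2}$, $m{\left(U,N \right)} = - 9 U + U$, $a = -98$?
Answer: $i \sqrt{34} \approx 5.8309 i$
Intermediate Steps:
$m{\left(U,N \right)} = - 8 U$
$t{\left(B,o \right)} = -98$
$\sqrt{D{\left(m{\left(-1,-9 \right)} \right)} + t{\left(10,1 \right)}} = \sqrt{\left(\left(-8\right) \left(-1\right)\right)^{2} - 98} = \sqrt{8^{2} - 98} = \sqrt{64 - 98} = \sqrt{-34} = i \sqrt{34}$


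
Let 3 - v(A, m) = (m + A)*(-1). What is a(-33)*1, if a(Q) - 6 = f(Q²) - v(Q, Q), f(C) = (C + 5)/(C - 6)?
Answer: 75821/1083 ≈ 70.010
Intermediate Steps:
v(A, m) = 3 + A + m (v(A, m) = 3 - (m + A)*(-1) = 3 - (A + m)*(-1) = 3 - (-A - m) = 3 + (A + m) = 3 + A + m)
f(C) = (5 + C)/(-6 + C)
a(Q) = 3 - 2*Q + (5 + Q²)/(-6 + Q²) (a(Q) = 6 + ((5 + Q²)/(-6 + Q²) - (3 + Q + Q)) = 6 + ((5 + Q²)/(-6 + Q²) - (3 + 2*Q)) = 6 + ((5 + Q²)/(-6 + Q²) + (-3 - 2*Q)) = 6 + (-3 - 2*Q + (5 + Q²)/(-6 + Q²)) = 3 - 2*Q + (5 + Q²)/(-6 + Q²))
a(-33)*1 = ((5 + (-33)² + (-6 + (-33)²)*(3 - 2*(-33)))/(-6 + (-33)²))*1 = ((5 + 1089 + (-6 + 1089)*(3 + 66))/(-6 + 1089))*1 = ((5 + 1089 + 1083*69)/1083)*1 = ((5 + 1089 + 74727)/1083)*1 = ((1/1083)*75821)*1 = (75821/1083)*1 = 75821/1083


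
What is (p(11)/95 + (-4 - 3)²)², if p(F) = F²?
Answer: 22810176/9025 ≈ 2527.4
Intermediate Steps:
(p(11)/95 + (-4 - 3)²)² = (11²/95 + (-4 - 3)²)² = (121*(1/95) + (-7)²)² = (121/95 + 49)² = (4776/95)² = 22810176/9025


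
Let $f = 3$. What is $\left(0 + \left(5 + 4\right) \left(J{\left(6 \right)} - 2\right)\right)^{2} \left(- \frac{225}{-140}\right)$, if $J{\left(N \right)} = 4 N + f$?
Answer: $\frac{2278125}{28} \approx 81362.0$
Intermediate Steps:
$J{\left(N \right)} = 3 + 4 N$ ($J{\left(N \right)} = 4 N + 3 = 3 + 4 N$)
$\left(0 + \left(5 + 4\right) \left(J{\left(6 \right)} - 2\right)\right)^{2} \left(- \frac{225}{-140}\right) = \left(0 + \left(5 + 4\right) \left(\left(3 + 4 \cdot 6\right) - 2\right)\right)^{2} \left(- \frac{225}{-140}\right) = \left(0 + 9 \left(\left(3 + 24\right) - 2\right)\right)^{2} \left(\left(-225\right) \left(- \frac{1}{140}\right)\right) = \left(0 + 9 \left(27 - 2\right)\right)^{2} \cdot \frac{45}{28} = \left(0 + 9 \cdot 25\right)^{2} \cdot \frac{45}{28} = \left(0 + 225\right)^{2} \cdot \frac{45}{28} = 225^{2} \cdot \frac{45}{28} = 50625 \cdot \frac{45}{28} = \frac{2278125}{28}$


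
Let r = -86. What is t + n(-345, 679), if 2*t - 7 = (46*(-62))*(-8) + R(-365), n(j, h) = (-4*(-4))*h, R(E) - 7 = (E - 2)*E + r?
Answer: 178427/2 ≈ 89214.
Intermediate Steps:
R(E) = -79 + E*(-2 + E) (R(E) = 7 + ((E - 2)*E - 86) = 7 + ((-2 + E)*E - 86) = 7 + (E*(-2 + E) - 86) = 7 + (-86 + E*(-2 + E)) = -79 + E*(-2 + E))
n(j, h) = 16*h
t = 156699/2 (t = 7/2 + ((46*(-62))*(-8) + (-79 + (-365)**2 - 2*(-365)))/2 = 7/2 + (-2852*(-8) + (-79 + 133225 + 730))/2 = 7/2 + (22816 + 133876)/2 = 7/2 + (1/2)*156692 = 7/2 + 78346 = 156699/2 ≈ 78350.)
t + n(-345, 679) = 156699/2 + 16*679 = 156699/2 + 10864 = 178427/2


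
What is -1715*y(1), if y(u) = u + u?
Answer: -3430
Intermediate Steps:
y(u) = 2*u
-1715*y(1) = -3430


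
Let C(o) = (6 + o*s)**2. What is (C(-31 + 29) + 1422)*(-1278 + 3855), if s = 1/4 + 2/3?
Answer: 44510803/12 ≈ 3.7092e+6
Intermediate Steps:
s = 11/12 (s = 1*(1/4) + 2*(1/3) = 1/4 + 2/3 = 11/12 ≈ 0.91667)
C(o) = (6 + 11*o/12)**2 (C(o) = (6 + o*(11/12))**2 = (6 + 11*o/12)**2)
(C(-31 + 29) + 1422)*(-1278 + 3855) = ((72 + 11*(-31 + 29))**2/144 + 1422)*(-1278 + 3855) = ((72 + 11*(-2))**2/144 + 1422)*2577 = ((72 - 22)**2/144 + 1422)*2577 = ((1/144)*50**2 + 1422)*2577 = ((1/144)*2500 + 1422)*2577 = (625/36 + 1422)*2577 = (51817/36)*2577 = 44510803/12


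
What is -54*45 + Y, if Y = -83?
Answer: -2513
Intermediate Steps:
-54*45 + Y = -54*45 - 83 = -2430 - 83 = -2513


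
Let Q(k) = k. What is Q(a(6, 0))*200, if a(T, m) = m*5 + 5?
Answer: 1000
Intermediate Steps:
a(T, m) = 5 + 5*m (a(T, m) = 5*m + 5 = 5 + 5*m)
Q(a(6, 0))*200 = (5 + 5*0)*200 = (5 + 0)*200 = 5*200 = 1000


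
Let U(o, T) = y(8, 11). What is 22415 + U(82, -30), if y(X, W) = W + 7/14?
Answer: 44853/2 ≈ 22427.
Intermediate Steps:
y(X, W) = ½ + W (y(X, W) = W + 7*(1/14) = W + ½ = ½ + W)
U(o, T) = 23/2 (U(o, T) = ½ + 11 = 23/2)
22415 + U(82, -30) = 22415 + 23/2 = 44853/2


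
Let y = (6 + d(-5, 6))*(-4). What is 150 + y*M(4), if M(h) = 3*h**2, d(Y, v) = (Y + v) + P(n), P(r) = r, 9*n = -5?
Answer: -3262/3 ≈ -1087.3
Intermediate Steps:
n = -5/9 (n = (1/9)*(-5) = -5/9 ≈ -0.55556)
d(Y, v) = -5/9 + Y + v (d(Y, v) = (Y + v) - 5/9 = -5/9 + Y + v)
y = -232/9 (y = (6 + (-5/9 - 5 + 6))*(-4) = (6 + 4/9)*(-4) = (58/9)*(-4) = -232/9 ≈ -25.778)
150 + y*M(4) = 150 - 232*4**2/3 = 150 - 232*16/3 = 150 - 232/9*48 = 150 - 3712/3 = -3262/3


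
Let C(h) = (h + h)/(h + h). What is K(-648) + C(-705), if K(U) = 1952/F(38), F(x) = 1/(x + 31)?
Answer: 134689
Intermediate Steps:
C(h) = 1 (C(h) = (2*h)/((2*h)) = (2*h)*(1/(2*h)) = 1)
F(x) = 1/(31 + x)
K(U) = 134688 (K(U) = 1952/(1/(31 + 38)) = 1952/(1/69) = 1952*69 = 134688)
K(-648) + C(-705) = 134688 + 1 = 134689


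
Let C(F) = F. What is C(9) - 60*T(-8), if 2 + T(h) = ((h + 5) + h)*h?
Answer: -5151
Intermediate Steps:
T(h) = -2 + h*(5 + 2*h) (T(h) = -2 + ((h + 5) + h)*h = -2 + ((5 + h) + h)*h = -2 + (5 + 2*h)*h = -2 + h*(5 + 2*h))
C(9) - 60*T(-8) = 9 - 60*(-2 + 2*(-8)**2 + 5*(-8)) = 9 - 60*(-2 + 2*64 - 40) = 9 - 60*(-2 + 128 - 40) = 9 - 60*86 = 9 - 5160 = -5151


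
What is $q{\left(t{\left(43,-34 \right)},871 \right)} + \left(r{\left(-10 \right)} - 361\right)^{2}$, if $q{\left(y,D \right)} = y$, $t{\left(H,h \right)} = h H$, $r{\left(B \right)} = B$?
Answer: $136179$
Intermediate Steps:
$t{\left(H,h \right)} = H h$
$q{\left(t{\left(43,-34 \right)},871 \right)} + \left(r{\left(-10 \right)} - 361\right)^{2} = 43 \left(-34\right) + \left(-10 - 361\right)^{2} = -1462 + \left(-371\right)^{2} = -1462 + 137641 = 136179$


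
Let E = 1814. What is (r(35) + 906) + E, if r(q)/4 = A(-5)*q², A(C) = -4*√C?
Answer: 2720 - 19600*I*√5 ≈ 2720.0 - 43827.0*I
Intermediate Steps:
r(q) = -16*I*√5*q² (r(q) = 4*((-4*I*√5)*q²) = 4*(-4*I*√5*q²) = -16*I*√5*q²)
(r(35) + 906) + E = (-16*I*√5*35² + 906) + 1814 = (-16*I*√5*1225 + 906) + 1814 = (-19600*I*√5 + 906) + 1814 = (906 - 19600*I*√5) + 1814 = 2720 - 19600*I*√5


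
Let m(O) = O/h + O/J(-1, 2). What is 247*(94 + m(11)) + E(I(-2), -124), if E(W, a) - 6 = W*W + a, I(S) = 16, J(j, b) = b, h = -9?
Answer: 439427/18 ≈ 24413.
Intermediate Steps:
m(O) = 7*O/18 (m(O) = O/(-9) + O/2 = O*(-⅑) + O*(½) = -O/9 + O/2 = 7*O/18)
E(W, a) = 6 + a + W² (E(W, a) = 6 + (W*W + a) = 6 + (W² + a) = 6 + (a + W²) = 6 + a + W²)
247*(94 + m(11)) + E(I(-2), -124) = 247*(94 + (7/18)*11) + (6 - 124 + 16²) = 247*(94 + 77/18) + (6 - 124 + 256) = 247*(1769/18) + 138 = 436943/18 + 138 = 439427/18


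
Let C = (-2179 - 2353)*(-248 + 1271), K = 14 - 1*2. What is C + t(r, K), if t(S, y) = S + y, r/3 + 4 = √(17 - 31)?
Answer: -4636236 + 3*I*√14 ≈ -4.6362e+6 + 11.225*I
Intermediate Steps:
K = 12 (K = 14 - 2 = 12)
r = -12 + 3*I*√14 (r = -12 + 3*√(17 - 31) = -12 + 3*√(-14) = -12 + 3*(I*√14) = -12 + 3*I*√14 ≈ -12.0 + 11.225*I)
C = -4636236 (C = -4532*1023 = -4636236)
C + t(r, K) = -4636236 + ((-12 + 3*I*√14) + 12) = -4636236 + 3*I*√14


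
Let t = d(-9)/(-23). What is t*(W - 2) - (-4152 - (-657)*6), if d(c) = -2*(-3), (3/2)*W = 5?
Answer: 4822/23 ≈ 209.65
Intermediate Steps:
W = 10/3 (W = (⅔)*5 = 10/3 ≈ 3.3333)
d(c) = 6
t = -6/23 (t = 6/(-23) = 6*(-1/23) = -6/23 ≈ -0.26087)
t*(W - 2) - (-4152 - (-657)*6) = -6*(10/3 - 2)/23 - (-4152 - (-657)*6) = -6/23*4/3 - (-4152 - 1*(-3942)) = -8/23 - (-4152 + 3942) = -8/23 - 1*(-210) = -8/23 + 210 = 4822/23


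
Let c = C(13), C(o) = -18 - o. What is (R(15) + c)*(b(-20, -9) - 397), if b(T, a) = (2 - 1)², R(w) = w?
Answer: 6336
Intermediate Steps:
b(T, a) = 1 (b(T, a) = 1² = 1)
c = -31 (c = -18 - 1*13 = -18 - 13 = -31)
(R(15) + c)*(b(-20, -9) - 397) = (15 - 31)*(1 - 397) = -16*(-396) = 6336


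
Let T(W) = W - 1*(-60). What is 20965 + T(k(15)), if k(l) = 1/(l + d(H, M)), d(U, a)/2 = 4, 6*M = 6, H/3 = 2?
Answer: 483576/23 ≈ 21025.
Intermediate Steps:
H = 6 (H = 3*2 = 6)
M = 1 (M = (⅙)*6 = 1)
d(U, a) = 8 (d(U, a) = 2*4 = 8)
k(l) = 1/(8 + l) (k(l) = 1/(l + 8) = 1/(8 + l))
T(W) = 60 + W (T(W) = W + 60 = 60 + W)
20965 + T(k(15)) = 20965 + (60 + 1/(8 + 15)) = 20965 + (60 + 1/23) = 20965 + 1381/23 = 483576/23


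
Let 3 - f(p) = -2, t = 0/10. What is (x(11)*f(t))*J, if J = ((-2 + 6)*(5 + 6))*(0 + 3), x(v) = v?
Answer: 7260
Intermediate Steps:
t = 0 (t = 0*(⅒) = 0)
f(p) = 5 (f(p) = 3 - 1*(-2) = 3 + 2 = 5)
J = 132 (J = (4*11)*3 = 44*3 = 132)
(x(11)*f(t))*J = (11*5)*132 = 55*132 = 7260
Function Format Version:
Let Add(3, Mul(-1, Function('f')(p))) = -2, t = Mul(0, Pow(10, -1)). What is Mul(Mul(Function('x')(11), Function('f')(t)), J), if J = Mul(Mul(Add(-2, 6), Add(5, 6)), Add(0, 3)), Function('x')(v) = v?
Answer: 7260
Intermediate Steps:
t = 0 (t = Mul(0, Rational(1, 10)) = 0)
Function('f')(p) = 5 (Function('f')(p) = Add(3, Mul(-1, -2)) = Add(3, 2) = 5)
J = 132 (J = Mul(Mul(4, 11), 3) = Mul(44, 3) = 132)
Mul(Mul(Function('x')(11), Function('f')(t)), J) = Mul(Mul(11, 5), 132) = Mul(55, 132) = 7260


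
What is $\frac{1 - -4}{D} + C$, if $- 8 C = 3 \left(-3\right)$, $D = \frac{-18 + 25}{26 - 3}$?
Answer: $\frac{983}{56} \approx 17.554$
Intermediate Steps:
$D = \frac{7}{23} \approx 0.30435$
$C = \frac{9}{8}$ ($C = - \frac{3 \left(-3\right)}{8} = \left(- \frac{1}{8}\right) \left(-9\right) = \frac{9}{8} \approx 1.125$)
$\frac{1 - -4}{D} + C = \frac{1 - -4}{\frac{7}{23}} + \frac{9}{8} = \left(1 + 4\right) \frac{23}{7} + \frac{9}{8} = 5 \cdot \frac{23}{7} + \frac{9}{8} = \frac{115}{7} + \frac{9}{8} = \frac{983}{56}$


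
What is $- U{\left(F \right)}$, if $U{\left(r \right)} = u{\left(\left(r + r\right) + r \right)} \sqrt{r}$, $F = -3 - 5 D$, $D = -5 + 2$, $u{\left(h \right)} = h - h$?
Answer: $0$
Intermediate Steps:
$u{\left(h \right)} = 0$
$D = -3$
$F = 12$ ($F = -3 - -15 = -3 + 15 = 12$)
$U{\left(r \right)} = 0$ ($U{\left(r \right)} = 0 \sqrt{r} = 0$)
$- U{\left(F \right)} = \left(-1\right) 0 = 0$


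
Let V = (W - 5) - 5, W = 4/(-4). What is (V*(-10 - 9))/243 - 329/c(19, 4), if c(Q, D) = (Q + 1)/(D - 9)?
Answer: 80783/972 ≈ 83.110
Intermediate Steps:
W = -1 (W = 4*(-1/4) = -1)
c(Q, D) = (1 + Q)/(-9 + D)
V = -11 (V = (-1 - 5) - 5 = -6 - 5 = -11)
(V*(-10 - 9))/243 - 329/c(19, 4) = -11*(-10 - 9)/243 - 329*(-9 + 4)/(1 + 19) = -11*(-19)*(1/243) - 329/(20/(-5)) = 209*(1/243) - 329/((-1/5*20)) = 209/243 - 329/(-4) = 209/243 - 329*(-1/4) = 209/243 + 329/4 = 80783/972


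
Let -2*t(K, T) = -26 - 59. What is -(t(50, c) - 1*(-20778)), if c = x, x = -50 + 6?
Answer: -41641/2 ≈ -20821.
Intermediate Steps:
x = -44
c = -44
t(K, T) = 85/2 (t(K, T) = -(-26 - 59)/2 = -1/2*(-85) = 85/2)
-(t(50, c) - 1*(-20778)) = -(85/2 - 1*(-20778)) = -(85/2 + 20778) = -1*41641/2 = -41641/2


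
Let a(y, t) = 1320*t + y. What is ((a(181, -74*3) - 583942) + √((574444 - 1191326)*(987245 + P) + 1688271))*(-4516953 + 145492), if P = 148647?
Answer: 3832901376261 - 4371461*I*√700709640473 ≈ 3.8329e+12 - 3.6593e+12*I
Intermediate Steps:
a(y, t) = y + 1320*t
((a(181, -74*3) - 583942) + √((574444 - 1191326)*(987245 + P) + 1688271))*(-4516953 + 145492) = (((181 + 1320*(-74*3)) - 583942) + √((574444 - 1191326)*(987245 + 148647) + 1688271))*(-4516953 + 145492) = (((181 + 1320*(-222)) - 583942) + √(-616882*1135892 + 1688271))*(-4371461) = (((181 - 293040) - 583942) + √(-700711328744 + 1688271))*(-4371461) = ((-292859 - 583942) + √(-700709640473))*(-4371461) = (-876801 + I*√700709640473)*(-4371461) = 3832901376261 - 4371461*I*√700709640473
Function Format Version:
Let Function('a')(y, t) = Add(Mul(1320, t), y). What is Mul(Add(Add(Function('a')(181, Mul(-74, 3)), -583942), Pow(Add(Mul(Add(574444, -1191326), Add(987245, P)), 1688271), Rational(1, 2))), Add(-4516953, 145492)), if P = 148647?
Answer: Add(3832901376261, Mul(-4371461, I, Pow(700709640473, Rational(1, 2)))) ≈ Add(3.8329e+12, Mul(-3.6593e+12, I))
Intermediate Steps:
Function('a')(y, t) = Add(y, Mul(1320, t))
Mul(Add(Add(Function('a')(181, Mul(-74, 3)), -583942), Pow(Add(Mul(Add(574444, -1191326), Add(987245, P)), 1688271), Rational(1, 2))), Add(-4516953, 145492)) = Mul(Add(Add(Add(181, Mul(1320, Mul(-74, 3))), -583942), Pow(Add(Mul(Add(574444, -1191326), Add(987245, 148647)), 1688271), Rational(1, 2))), Add(-4516953, 145492)) = Mul(Add(Add(Add(181, Mul(1320, -222)), -583942), Pow(Add(Mul(-616882, 1135892), 1688271), Rational(1, 2))), -4371461) = Mul(Add(Add(Add(181, -293040), -583942), Pow(Add(-700711328744, 1688271), Rational(1, 2))), -4371461) = Mul(Add(Add(-292859, -583942), Pow(-700709640473, Rational(1, 2))), -4371461) = Mul(Add(-876801, Mul(I, Pow(700709640473, Rational(1, 2)))), -4371461) = Add(3832901376261, Mul(-4371461, I, Pow(700709640473, Rational(1, 2))))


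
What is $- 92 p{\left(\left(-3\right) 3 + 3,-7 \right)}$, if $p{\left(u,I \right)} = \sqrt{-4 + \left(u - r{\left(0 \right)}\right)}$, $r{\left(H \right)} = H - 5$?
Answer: $- 92 i \sqrt{5} \approx - 205.72 i$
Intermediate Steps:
$r{\left(H \right)} = -5 + H$ ($r{\left(H \right)} = H - 5 = -5 + H$)
$p{\left(u,I \right)} = \sqrt{1 + u}$ ($p{\left(u,I \right)} = \sqrt{-4 + \left(u - \left(-5 + 0\right)\right)} = \sqrt{-4 + \left(u - -5\right)} = \sqrt{-4 + \left(u + 5\right)} = \sqrt{-4 + \left(5 + u\right)} = \sqrt{1 + u}$)
$- 92 p{\left(\left(-3\right) 3 + 3,-7 \right)} = - 92 \sqrt{1 + \left(\left(-3\right) 3 + 3\right)} = - 92 \sqrt{1 + \left(-9 + 3\right)} = - 92 \sqrt{1 - 6} = - 92 \sqrt{-5} = - 92 i \sqrt{5}$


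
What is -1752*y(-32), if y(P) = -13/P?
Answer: -2847/4 ≈ -711.75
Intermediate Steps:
-1752*y(-32) = -(-22776)/(-32) = -(-22776)*(-1)/32 = -1752*13/32 = -2847/4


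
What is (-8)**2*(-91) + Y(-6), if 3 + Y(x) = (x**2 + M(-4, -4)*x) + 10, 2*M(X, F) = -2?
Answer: -5775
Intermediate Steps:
M(X, F) = -1 (M(X, F) = (1/2)*(-2) = -1)
Y(x) = 7 + x**2 - x (Y(x) = -3 + ((x**2 - x) + 10) = -3 + (10 + x**2 - x) = 7 + x**2 - x)
(-8)**2*(-91) + Y(-6) = (-8)**2*(-91) + (7 + (-6)**2 - 1*(-6)) = 64*(-91) + (7 + 36 + 6) = -5824 + 49 = -5775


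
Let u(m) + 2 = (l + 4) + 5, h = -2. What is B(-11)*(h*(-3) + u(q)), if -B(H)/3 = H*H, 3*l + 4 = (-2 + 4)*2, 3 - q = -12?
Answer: -4719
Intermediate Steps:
q = 15 (q = 3 - 1*(-12) = 3 + 12 = 15)
l = 0 (l = -4/3 + ((-2 + 4)*2)/3 = -4/3 + (2*2)/3 = -4/3 + (⅓)*4 = -4/3 + 4/3 = 0)
u(m) = 7 (u(m) = -2 + ((0 + 4) + 5) = -2 + (4 + 5) = -2 + 9 = 7)
B(H) = -3*H² (B(H) = -3*H*H = -3*H²)
B(-11)*(h*(-3) + u(q)) = (-3*(-11)²)*(-2*(-3) + 7) = (-3*121)*(6 + 7) = -363*13 = -4719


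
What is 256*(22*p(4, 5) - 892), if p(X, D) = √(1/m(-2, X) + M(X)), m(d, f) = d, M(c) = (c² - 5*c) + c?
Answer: -228352 + 2816*I*√2 ≈ -2.2835e+5 + 3982.4*I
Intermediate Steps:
M(c) = c² - 4*c
p(X, D) = √(-½ + X*(-4 + X)) (p(X, D) = √(1/(-2) + X*(-4 + X)) = √(-½ + X*(-4 + X)))
256*(22*p(4, 5) - 892) = 256*(22*(√2*√(-1 + 2*4*(-4 + 4))/2) - 892) = 256*(22*(√2*√(-1 + 2*4*0)/2) - 892) = 256*(22*(√2*√(-1 + 0)/2) - 892) = 256*(22*(√2*√(-1)/2) - 892) = 256*(22*(√2*I/2) - 892) = 256*(22*(I*√2/2) - 892) = 256*(11*I*√2 - 892) = 256*(-892 + 11*I*√2) = -228352 + 2816*I*√2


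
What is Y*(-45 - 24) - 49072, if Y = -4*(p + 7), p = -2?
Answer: -47692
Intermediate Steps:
Y = -20 (Y = -4*(-2 + 7) = -4*5 = -20)
Y*(-45 - 24) - 49072 = -20*(-45 - 24) - 49072 = -20*(-69) - 49072 = 1380 - 49072 = -47692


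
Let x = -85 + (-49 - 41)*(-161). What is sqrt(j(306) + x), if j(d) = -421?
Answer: 4*sqrt(874) ≈ 118.25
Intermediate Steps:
x = 14405 (x = -85 - 90*(-161) = -85 + 14490 = 14405)
sqrt(j(306) + x) = sqrt(-421 + 14405) = sqrt(13984) = 4*sqrt(874)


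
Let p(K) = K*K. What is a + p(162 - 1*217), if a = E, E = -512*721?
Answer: -366127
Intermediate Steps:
p(K) = K**2
E = -369152
a = -369152
a + p(162 - 1*217) = -369152 + (162 - 1*217)**2 = -369152 + (162 - 217)**2 = -369152 + (-55)**2 = -369152 + 3025 = -366127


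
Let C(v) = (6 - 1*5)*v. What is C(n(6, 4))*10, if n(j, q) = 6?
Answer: 60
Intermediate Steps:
C(v) = v (C(v) = (6 - 5)*v = 1*v = v)
C(n(6, 4))*10 = 6*10 = 60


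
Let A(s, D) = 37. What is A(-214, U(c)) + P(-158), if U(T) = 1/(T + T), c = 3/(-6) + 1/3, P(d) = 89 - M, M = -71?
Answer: 197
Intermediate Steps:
P(d) = 160 (P(d) = 89 - 1*(-71) = 89 + 71 = 160)
c = -⅙ (c = 3*(-⅙) + 1*(⅓) = -½ + ⅓ = -⅙ ≈ -0.16667)
U(T) = 1/(2*T)
A(-214, U(c)) + P(-158) = 37 + 160 = 197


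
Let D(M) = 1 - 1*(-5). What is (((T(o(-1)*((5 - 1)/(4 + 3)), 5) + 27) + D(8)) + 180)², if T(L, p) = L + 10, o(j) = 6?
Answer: 2512225/49 ≈ 51270.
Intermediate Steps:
D(M) = 6 (D(M) = 1 + 5 = 6)
T(L, p) = 10 + L
(((T(o(-1)*((5 - 1)/(4 + 3)), 5) + 27) + D(8)) + 180)² = ((((10 + 6*((5 - 1)/(4 + 3))) + 27) + 6) + 180)² = ((((10 + 6*(4/7)) + 27) + 6) + 180)² = ((((10 + 24/7) + 27) + 6) + 180)² = (((94/7 + 27) + 6) + 180)² = ((283/7 + 6) + 180)² = (325/7 + 180)² = (1585/7)² = 2512225/49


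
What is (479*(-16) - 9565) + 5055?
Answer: -12174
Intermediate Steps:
(479*(-16) - 9565) + 5055 = (-7664 - 9565) + 5055 = -17229 + 5055 = -12174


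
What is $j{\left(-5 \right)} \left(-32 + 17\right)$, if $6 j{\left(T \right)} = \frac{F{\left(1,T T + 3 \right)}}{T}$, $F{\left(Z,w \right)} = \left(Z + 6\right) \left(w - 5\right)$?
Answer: $\frac{161}{2} \approx 80.5$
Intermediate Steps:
$F{\left(Z,w \right)} = \left(-5 + w\right) \left(6 + Z\right)$ ($F{\left(Z,w \right)} = \left(6 + Z\right) \left(-5 + w\right) = \left(-5 + w\right) \left(6 + Z\right)$)
$j{\left(T \right)} = \frac{-14 + 7 T^{2}}{6 T}$ ($j{\left(T \right)} = \frac{\left(-30 - 5 + 6 \left(T T + 3\right) + 1 \left(T T + 3\right)\right) \frac{1}{T}}{6} = \frac{\left(-30 - 5 + 6 \left(T^{2} + 3\right) + 1 \left(T^{2} + 3\right)\right) \frac{1}{T}}{6} = \frac{\left(-30 - 5 + 6 \left(3 + T^{2}\right) + 1 \left(3 + T^{2}\right)\right) \frac{1}{T}}{6} = \frac{\left(-30 - 5 + \left(18 + 6 T^{2}\right) + \left(3 + T^{2}\right)\right) \frac{1}{T}}{6} = \frac{\left(-14 + 7 T^{2}\right) \frac{1}{T}}{6} = \frac{\frac{1}{T} \left(-14 + 7 T^{2}\right)}{6} = \frac{-14 + 7 T^{2}}{6 T}$)
$j{\left(-5 \right)} \left(-32 + 17\right) = \frac{7 \left(-2 + \left(-5\right)^{2}\right)}{6 \left(-5\right)} \left(-32 + 17\right) = \frac{7}{6} \left(- \frac{1}{5}\right) \left(-2 + 25\right) \left(-15\right) = \frac{7}{6} \left(- \frac{1}{5}\right) 23 \left(-15\right) = \left(- \frac{161}{30}\right) \left(-15\right) = \frac{161}{2}$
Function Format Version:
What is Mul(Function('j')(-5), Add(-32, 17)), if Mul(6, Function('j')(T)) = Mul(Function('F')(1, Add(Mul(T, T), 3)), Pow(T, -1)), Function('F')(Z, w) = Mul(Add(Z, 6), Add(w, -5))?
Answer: Rational(161, 2) ≈ 80.500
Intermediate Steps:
Function('F')(Z, w) = Mul(Add(-5, w), Add(6, Z)) (Function('F')(Z, w) = Mul(Add(6, Z), Add(-5, w)) = Mul(Add(-5, w), Add(6, Z)))
Function('j')(T) = Mul(Rational(1, 6), Pow(T, -1), Add(-14, Mul(7, Pow(T, 2)))) (Function('j')(T) = Mul(Rational(1, 6), Mul(Add(-30, Mul(-5, 1), Mul(6, Add(Mul(T, T), 3)), Mul(1, Add(Mul(T, T), 3))), Pow(T, -1))) = Mul(Rational(1, 6), Mul(Add(-30, -5, Mul(6, Add(Pow(T, 2), 3)), Mul(1, Add(Pow(T, 2), 3))), Pow(T, -1))) = Mul(Rational(1, 6), Mul(Add(-30, -5, Mul(6, Add(3, Pow(T, 2))), Mul(1, Add(3, Pow(T, 2)))), Pow(T, -1))) = Mul(Rational(1, 6), Mul(Add(-30, -5, Add(18, Mul(6, Pow(T, 2))), Add(3, Pow(T, 2))), Pow(T, -1))) = Mul(Rational(1, 6), Mul(Add(-14, Mul(7, Pow(T, 2))), Pow(T, -1))) = Mul(Rational(1, 6), Mul(Pow(T, -1), Add(-14, Mul(7, Pow(T, 2))))) = Mul(Rational(1, 6), Pow(T, -1), Add(-14, Mul(7, Pow(T, 2)))))
Mul(Function('j')(-5), Add(-32, 17)) = Mul(Mul(Rational(7, 6), Pow(-5, -1), Add(-2, Pow(-5, 2))), Add(-32, 17)) = Mul(Mul(Rational(7, 6), Rational(-1, 5), Add(-2, 25)), -15) = Mul(Mul(Rational(7, 6), Rational(-1, 5), 23), -15) = Mul(Rational(-161, 30), -15) = Rational(161, 2)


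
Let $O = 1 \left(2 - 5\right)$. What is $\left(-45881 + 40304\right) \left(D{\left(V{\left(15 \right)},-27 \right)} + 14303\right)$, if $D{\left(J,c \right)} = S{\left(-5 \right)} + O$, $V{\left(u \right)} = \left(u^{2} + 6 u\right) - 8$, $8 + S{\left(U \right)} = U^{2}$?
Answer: $-79845909$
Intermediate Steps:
$S{\left(U \right)} = -8 + U^{2}$
$O = -3$ ($O = 1 \left(-3\right) = -3$)
$V{\left(u \right)} = -8 + u^{2} + 6 u$
$D{\left(J,c \right)} = 14$ ($D{\left(J,c \right)} = \left(-8 + \left(-5\right)^{2}\right) - 3 = \left(-8 + 25\right) - 3 = 17 - 3 = 14$)
$\left(-45881 + 40304\right) \left(D{\left(V{\left(15 \right)},-27 \right)} + 14303\right) = \left(-45881 + 40304\right) \left(14 + 14303\right) = \left(-5577\right) 14317 = -79845909$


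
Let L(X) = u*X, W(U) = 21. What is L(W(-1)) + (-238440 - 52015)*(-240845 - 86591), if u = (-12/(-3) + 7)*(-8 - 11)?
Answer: 95105418991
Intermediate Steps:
u = -209 (u = (-12*(-⅓) + 7)*(-19) = (4 + 7)*(-19) = 11*(-19) = -209)
L(X) = -209*X
L(W(-1)) + (-238440 - 52015)*(-240845 - 86591) = -209*21 + (-238440 - 52015)*(-240845 - 86591) = -4389 - 290455*(-327436) = -4389 + 95105423380 = 95105418991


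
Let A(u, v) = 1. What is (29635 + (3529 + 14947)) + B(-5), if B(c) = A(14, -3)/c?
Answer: 240554/5 ≈ 48111.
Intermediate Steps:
B(c) = 1/c
(29635 + (3529 + 14947)) + B(-5) = (29635 + (3529 + 14947)) + 1/(-5) = (29635 + 18476) - ⅕ = 48111 - ⅕ = 240554/5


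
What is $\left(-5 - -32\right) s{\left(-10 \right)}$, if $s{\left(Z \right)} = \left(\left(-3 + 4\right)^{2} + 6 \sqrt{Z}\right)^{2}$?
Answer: $-9693 + 324 i \sqrt{10} \approx -9693.0 + 1024.6 i$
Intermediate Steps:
$s{\left(Z \right)} = \left(1 + 6 \sqrt{Z}\right)^{2}$ ($s{\left(Z \right)} = \left(1^{2} + 6 \sqrt{Z}\right)^{2} = \left(1 + 6 \sqrt{Z}\right)^{2}$)
$\left(-5 - -32\right) s{\left(-10 \right)} = \left(-5 - -32\right) \left(1 + 6 \sqrt{-10}\right)^{2} = \left(-5 + 32\right) \left(1 + 6 i \sqrt{10}\right)^{2} = 27 \left(1 + 6 i \sqrt{10}\right)^{2}$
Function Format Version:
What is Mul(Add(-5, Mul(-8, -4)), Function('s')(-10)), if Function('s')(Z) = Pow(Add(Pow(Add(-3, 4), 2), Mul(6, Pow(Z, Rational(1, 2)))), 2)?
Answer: Add(-9693, Mul(324, I, Pow(10, Rational(1, 2)))) ≈ Add(-9693.0, Mul(1024.6, I))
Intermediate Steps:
Function('s')(Z) = Pow(Add(1, Mul(6, Pow(Z, Rational(1, 2)))), 2) (Function('s')(Z) = Pow(Add(Pow(1, 2), Mul(6, Pow(Z, Rational(1, 2)))), 2) = Pow(Add(1, Mul(6, Pow(Z, Rational(1, 2)))), 2))
Mul(Add(-5, Mul(-8, -4)), Function('s')(-10)) = Mul(Add(-5, Mul(-8, -4)), Pow(Add(1, Mul(6, Pow(-10, Rational(1, 2)))), 2)) = Mul(Add(-5, 32), Pow(Add(1, Mul(6, Mul(I, Pow(10, Rational(1, 2))))), 2)) = Mul(27, Pow(Add(1, Mul(6, I, Pow(10, Rational(1, 2)))), 2))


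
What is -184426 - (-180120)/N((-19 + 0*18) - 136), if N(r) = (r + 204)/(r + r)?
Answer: -64874074/49 ≈ -1.3240e+6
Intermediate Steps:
N(r) = (204 + r)/(2*r) (N(r) = (204 + r)/((2*r)) = (204 + r)*(1/(2*r)) = (204 + r)/(2*r))
-184426 - (-180120)/N((-19 + 0*18) - 136) = -184426 - (-180120)/((204 + ((-19 + 0*18) - 136))/(2*((-19 + 0*18) - 136))) = -184426 - (-180120)/((204 + ((-19 + 0) - 136))/(2*((-19 + 0) - 136))) = -184426 - (-180120)/((204 + (-19 - 136))/(2*(-19 - 136))) = -184426 - (-180120)/((1/2)*(204 - 155)/(-155)) = -184426 - (-180120)/((1/2)*(-1/155)*49) = -184426 - (-180120)/(-49/310) = -184426 - (-180120)*(-310)/49 = -184426 - 1*55837200/49 = -184426 - 55837200/49 = -64874074/49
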